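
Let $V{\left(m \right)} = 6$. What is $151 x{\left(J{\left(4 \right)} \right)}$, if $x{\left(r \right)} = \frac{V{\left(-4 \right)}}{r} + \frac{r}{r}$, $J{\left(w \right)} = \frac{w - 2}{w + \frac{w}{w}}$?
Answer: $2416$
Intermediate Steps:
$J{\left(w \right)} = \frac{-2 + w}{1 + w}$ ($J{\left(w \right)} = \frac{-2 + w}{w + 1} = \frac{-2 + w}{1 + w}$)
$x{\left(r \right)} = 1 + \frac{6}{r}$ ($x{\left(r \right)} = \frac{6}{r} + \frac{r}{r} = \frac{6}{r} + 1 = 1 + \frac{6}{r}$)
$151 x{\left(J{\left(4 \right)} \right)} = 151 \frac{6 + \frac{-2 + 4}{1 + 4}}{\frac{1}{1 + 4} \left(-2 + 4\right)} = 151 \frac{6 + \frac{1}{5} \cdot 2}{\frac{1}{5} \cdot 2} = 151 \frac{6 + \frac{2}{5}}{\frac{2}{5}} = 151 \cdot \frac{5}{2} \cdot \frac{32}{5} = 151 \cdot 16 = 2416$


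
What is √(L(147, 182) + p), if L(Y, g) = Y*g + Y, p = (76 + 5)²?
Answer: 39*√22 ≈ 182.93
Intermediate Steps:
p = 6561 (p = 81² = 6561)
L(Y, g) = Y + Y*g
√(L(147, 182) + p) = √(147*(1 + 182) + 6561) = √(147*183 + 6561) = √(26901 + 6561) = √33462 = 39*√22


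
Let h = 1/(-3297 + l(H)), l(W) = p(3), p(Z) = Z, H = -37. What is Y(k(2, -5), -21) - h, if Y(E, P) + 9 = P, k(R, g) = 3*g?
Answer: -98819/3294 ≈ -30.000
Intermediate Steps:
Y(E, P) = -9 + P
l(W) = 3
h = -1/3294 (h = 1/(-3297 + 3) = 1/(-3294) = -1/3294 ≈ -0.00030358)
Y(k(2, -5), -21) - h = (-9 - 21) - 1*(-1/3294) = -30 + 1/3294 = -98819/3294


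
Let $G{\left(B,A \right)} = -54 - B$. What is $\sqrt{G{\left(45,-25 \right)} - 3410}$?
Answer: $11 i \sqrt{29} \approx 59.237 i$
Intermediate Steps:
$\sqrt{G{\left(45,-25 \right)} - 3410} = \sqrt{\left(-54 - 45\right) - 3410} = \sqrt{-99 - 3410} = \sqrt{-3509} = 11 i \sqrt{29}$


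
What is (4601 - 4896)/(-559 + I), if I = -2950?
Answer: 295/3509 ≈ 0.084069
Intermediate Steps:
(4601 - 4896)/(-559 + I) = (4601 - 4896)/(-559 - 2950) = -295/(-3509) = -295*(-1/3509) = 295/3509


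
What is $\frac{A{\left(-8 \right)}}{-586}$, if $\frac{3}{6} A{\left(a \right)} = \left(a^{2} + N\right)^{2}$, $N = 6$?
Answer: $- \frac{4900}{293} \approx -16.724$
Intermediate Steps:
$A{\left(a \right)} = 2 \left(6 + a^{2}\right)^{2}$ ($A{\left(a \right)} = 2 \left(a^{2} + 6\right)^{2} = 2 \left(6 + a^{2}\right)^{2}$)
$\frac{A{\left(-8 \right)}}{-586} = \frac{2 \left(6 + \left(-8\right)^{2}\right)^{2}}{-586} = 2 \left(6 + 64\right)^{2} \left(- \frac{1}{586}\right) = 2 \cdot 70^{2} \left(- \frac{1}{586}\right) = 2 \cdot 4900 \left(- \frac{1}{586}\right) = 9800 \left(- \frac{1}{586}\right) = - \frac{4900}{293}$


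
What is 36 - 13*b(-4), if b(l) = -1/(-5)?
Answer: 167/5 ≈ 33.400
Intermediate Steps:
b(l) = ⅕ (b(l) = -1*(-⅕) = ⅕)
36 - 13*b(-4) = 36 - 13*⅕ = 36 - 13/5 = 167/5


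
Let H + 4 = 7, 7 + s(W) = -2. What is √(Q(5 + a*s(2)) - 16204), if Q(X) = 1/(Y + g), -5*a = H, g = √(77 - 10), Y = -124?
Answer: √(-2009297 + 16204*√67)/√(124 - √67) ≈ 127.29*I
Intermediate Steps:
s(W) = -9 (s(W) = -7 - 2 = -9)
H = 3 (H = -4 + 7 = 3)
g = √67 ≈ 8.1853
a = -⅗ (a = -⅕*3 = -⅗ ≈ -0.60000)
Q(X) = 1/(-124 + √67)
√(Q(5 + a*s(2)) - 16204) = √((-124/15309 - √67/15309) - 16204) = √(-248067160/15309 - √67/15309)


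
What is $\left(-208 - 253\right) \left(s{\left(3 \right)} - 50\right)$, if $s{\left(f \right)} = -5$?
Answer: $25355$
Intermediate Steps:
$\left(-208 - 253\right) \left(s{\left(3 \right)} - 50\right) = \left(-208 - 253\right) \left(-5 - 50\right) = \left(-461\right) \left(-55\right) = 25355$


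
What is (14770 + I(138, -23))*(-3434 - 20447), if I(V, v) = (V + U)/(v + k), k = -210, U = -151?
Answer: -82184622663/233 ≈ -3.5272e+8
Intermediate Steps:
I(V, v) = (-151 + V)/(-210 + v) (I(V, v) = (V - 151)/(v - 210) = (-151 + V)/(-210 + v))
(14770 + I(138, -23))*(-3434 - 20447) = (14770 + (-151 + 138)/(-210 - 23))*(-3434 - 20447) = (14770 - 13/(-233))*(-23881) = (14770 - 1/233*(-13))*(-23881) = (14770 + 13/233)*(-23881) = (3441423/233)*(-23881) = -82184622663/233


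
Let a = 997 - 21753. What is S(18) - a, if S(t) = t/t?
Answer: 20757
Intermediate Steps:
S(t) = 1
a = -20756
S(18) - a = 1 - 1*(-20756) = 1 + 20756 = 20757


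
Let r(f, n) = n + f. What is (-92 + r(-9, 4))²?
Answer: 9409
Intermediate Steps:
r(f, n) = f + n
(-92 + r(-9, 4))² = (-92 + (-9 + 4))² = (-92 - 5)² = (-97)² = 9409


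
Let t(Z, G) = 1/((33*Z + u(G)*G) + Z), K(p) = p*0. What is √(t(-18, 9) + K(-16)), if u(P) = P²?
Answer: √13/39 ≈ 0.092450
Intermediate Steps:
K(p) = 0
t(Z, G) = 1/(G³ + 34*Z) (t(Z, G) = 1/((33*Z + G²*G) + Z) = 1/((33*Z + G³) + Z) = 1/((G³ + 33*Z) + Z) = 1/(G³ + 34*Z))
√(t(-18, 9) + K(-16)) = √(1/(9³ + 34*(-18)) + 0) = √(1/(729 - 612) + 0) = √(1/117 + 0) = √(1/117) = √13/39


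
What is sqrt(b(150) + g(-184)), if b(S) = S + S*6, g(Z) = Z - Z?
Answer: 5*sqrt(42) ≈ 32.404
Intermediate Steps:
g(Z) = 0
b(S) = 7*S (b(S) = S + 6*S = 7*S)
sqrt(b(150) + g(-184)) = sqrt(7*150 + 0) = sqrt(1050 + 0) = sqrt(1050) = 5*sqrt(42)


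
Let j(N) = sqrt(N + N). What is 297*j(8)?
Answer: 1188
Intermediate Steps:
j(N) = sqrt(2)*sqrt(N) (j(N) = sqrt(2*N) = sqrt(2)*sqrt(N))
297*j(8) = 297*(sqrt(2)*sqrt(8)) = 297*(sqrt(2)*(2*sqrt(2))) = 297*4 = 1188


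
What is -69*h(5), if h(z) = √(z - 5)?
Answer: 0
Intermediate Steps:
h(z) = √(-5 + z)
-69*h(5) = -69*√(-5 + 5) = -69*√0 = -69*0 = 0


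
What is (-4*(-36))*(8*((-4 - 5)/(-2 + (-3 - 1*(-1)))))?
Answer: 2592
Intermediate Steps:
(-4*(-36))*(8*((-4 - 5)/(-2 + (-3 - 1*(-1))))) = 144*(8*(-9/(-2 + (-3 + 1)))) = 144*(8*(-9/(-2 - 2))) = 144*(8*(-9/(-4))) = 144*(8*(-9*(-¼))) = 144*(8*(9/4)) = 144*18 = 2592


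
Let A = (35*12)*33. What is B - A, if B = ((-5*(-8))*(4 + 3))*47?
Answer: -700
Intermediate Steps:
A = 13860 (A = 420*33 = 13860)
B = 13160 (B = (40*7)*47 = 280*47 = 13160)
B - A = 13160 - 1*13860 = 13160 - 13860 = -700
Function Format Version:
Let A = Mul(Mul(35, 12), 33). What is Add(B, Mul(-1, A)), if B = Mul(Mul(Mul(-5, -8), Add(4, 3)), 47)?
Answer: -700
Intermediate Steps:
A = 13860 (A = Mul(420, 33) = 13860)
B = 13160 (B = Mul(Mul(40, 7), 47) = Mul(280, 47) = 13160)
Add(B, Mul(-1, A)) = Add(13160, Mul(-1, 13860)) = Add(13160, -13860) = -700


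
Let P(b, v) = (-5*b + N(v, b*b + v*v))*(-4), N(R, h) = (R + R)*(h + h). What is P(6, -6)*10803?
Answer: 75966696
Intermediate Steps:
N(R, h) = 4*R*h (N(R, h) = (2*R)*(2*h) = 4*R*h)
P(b, v) = 20*b - 16*v*(b**2 + v**2) (P(b, v) = (-5*b + 4*v*(b*b + v*v))*(-4) = (-5*b + 4*v*(b**2 + v**2))*(-4) = 20*b - 16*v*(b**2 + v**2))
P(6, -6)*10803 = (20*6 - 16*(-6)*(6**2 + (-6)**2))*10803 = (120 - 16*(-6)*(36 + 36))*10803 = (120 - 16*(-6)*72)*10803 = (120 + 6912)*10803 = 7032*10803 = 75966696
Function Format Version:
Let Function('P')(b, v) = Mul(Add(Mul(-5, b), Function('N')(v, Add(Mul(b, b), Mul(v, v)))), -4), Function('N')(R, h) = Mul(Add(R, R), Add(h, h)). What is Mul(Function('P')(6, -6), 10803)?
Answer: 75966696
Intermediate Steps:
Function('N')(R, h) = Mul(4, R, h) (Function('N')(R, h) = Mul(Mul(2, R), Mul(2, h)) = Mul(4, R, h))
Function('P')(b, v) = Add(Mul(20, b), Mul(-16, v, Add(Pow(b, 2), Pow(v, 2)))) (Function('P')(b, v) = Mul(Add(Mul(-5, b), Mul(4, v, Add(Mul(b, b), Mul(v, v)))), -4) = Mul(Add(Mul(-5, b), Mul(4, v, Add(Pow(b, 2), Pow(v, 2)))), -4) = Add(Mul(20, b), Mul(-16, v, Add(Pow(b, 2), Pow(v, 2)))))
Mul(Function('P')(6, -6), 10803) = Mul(Add(Mul(20, 6), Mul(-16, -6, Add(Pow(6, 2), Pow(-6, 2)))), 10803) = Mul(Add(120, Mul(-16, -6, Add(36, 36))), 10803) = Mul(Add(120, Mul(-16, -6, 72)), 10803) = Mul(Add(120, 6912), 10803) = Mul(7032, 10803) = 75966696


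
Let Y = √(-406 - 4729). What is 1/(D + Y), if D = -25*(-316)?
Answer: 20/158013 - I*√5135/62415135 ≈ 0.00012657 - 1.1481e-6*I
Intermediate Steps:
D = 7900
Y = I*√5135 (Y = √(-5135) = I*√5135 ≈ 71.659*I)
1/(D + Y) = 1/(7900 + I*√5135)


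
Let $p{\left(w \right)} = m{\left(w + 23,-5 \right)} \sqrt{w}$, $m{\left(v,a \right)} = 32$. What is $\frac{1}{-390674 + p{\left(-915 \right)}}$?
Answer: $- \frac{195337}{76313555618} - \frac{8 i \sqrt{915}}{38156777809} \approx -2.5597 \cdot 10^{-6} - 6.342 \cdot 10^{-9} i$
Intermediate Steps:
$p{\left(w \right)} = 32 \sqrt{w}$
$\frac{1}{-390674 + p{\left(-915 \right)}} = \frac{1}{-390674 + 32 \sqrt{-915}} = \frac{1}{-390674 + 32 i \sqrt{915}}$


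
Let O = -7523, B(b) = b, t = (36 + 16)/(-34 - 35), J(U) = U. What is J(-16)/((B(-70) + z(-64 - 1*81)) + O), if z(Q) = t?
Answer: 1104/523969 ≈ 0.0021070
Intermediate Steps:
t = -52/69 (t = 52/(-69) = 52*(-1/69) = -52/69 ≈ -0.75362)
z(Q) = -52/69
J(-16)/((B(-70) + z(-64 - 1*81)) + O) = -16/((-70 - 52/69) - 7523) = -16/(-4882/69 - 7523) = -16/(-523969/69) = -16*(-69/523969) = 1104/523969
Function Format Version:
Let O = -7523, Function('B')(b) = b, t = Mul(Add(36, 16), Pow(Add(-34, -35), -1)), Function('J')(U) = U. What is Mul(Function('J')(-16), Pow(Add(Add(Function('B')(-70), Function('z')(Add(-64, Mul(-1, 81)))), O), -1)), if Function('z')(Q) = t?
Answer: Rational(1104, 523969) ≈ 0.0021070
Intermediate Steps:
t = Rational(-52, 69) (t = Mul(52, Pow(-69, -1)) = Mul(52, Rational(-1, 69)) = Rational(-52, 69) ≈ -0.75362)
Function('z')(Q) = Rational(-52, 69)
Mul(Function('J')(-16), Pow(Add(Add(Function('B')(-70), Function('z')(Add(-64, Mul(-1, 81)))), O), -1)) = Mul(-16, Pow(Add(Add(-70, Rational(-52, 69)), -7523), -1)) = Mul(-16, Pow(Add(Rational(-4882, 69), -7523), -1)) = Mul(-16, Pow(Rational(-523969, 69), -1)) = Mul(-16, Rational(-69, 523969)) = Rational(1104, 523969)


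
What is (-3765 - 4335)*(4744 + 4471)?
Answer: -74641500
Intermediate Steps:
(-3765 - 4335)*(4744 + 4471) = -8100*9215 = -74641500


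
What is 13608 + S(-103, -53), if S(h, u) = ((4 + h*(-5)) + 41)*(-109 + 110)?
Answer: 14168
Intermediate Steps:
S(h, u) = 45 - 5*h (S(h, u) = ((4 - 5*h) + 41)*1 = (45 - 5*h)*1 = 45 - 5*h)
13608 + S(-103, -53) = 13608 + (45 - 5*(-103)) = 13608 + (45 + 515) = 13608 + 560 = 14168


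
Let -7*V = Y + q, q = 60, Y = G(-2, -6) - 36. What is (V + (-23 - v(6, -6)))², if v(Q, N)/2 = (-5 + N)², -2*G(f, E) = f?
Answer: 3534400/49 ≈ 72131.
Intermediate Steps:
G(f, E) = -f/2
v(Q, N) = 2*(-5 + N)²
Y = -35 (Y = -½*(-2) - 36 = 1 - 36 = -35)
V = -25/7 (V = -(-35 + 60)/7 = -⅐*25 = -25/7 ≈ -3.5714)
(V + (-23 - v(6, -6)))² = (-25/7 + (-23 - 2*(-5 - 6)²))² = (-25/7 + (-23 - 2*(-11)²))² = (-25/7 + (-23 - 2*121))² = (-25/7 + (-23 - 1*242))² = (-25/7 + (-23 - 242))² = (-25/7 - 265)² = (-1880/7)² = 3534400/49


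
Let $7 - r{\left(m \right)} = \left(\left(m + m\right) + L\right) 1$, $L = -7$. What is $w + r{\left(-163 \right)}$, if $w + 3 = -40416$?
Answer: $-40079$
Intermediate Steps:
$w = -40419$ ($w = -3 - 40416 = -40419$)
$r{\left(m \right)} = 14 - 2 m$ ($r{\left(m \right)} = 7 - \left(\left(m + m\right) - 7\right) 1 = 7 - \left(2 m - 7\right) 1 = 7 - \left(-7 + 2 m\right) 1 = 7 - \left(-7 + 2 m\right) = 14 - 2 m$)
$w + r{\left(-163 \right)} = -40419 + \left(14 - -326\right) = -40419 + \left(14 + 326\right) = -40419 + 340 = -40079$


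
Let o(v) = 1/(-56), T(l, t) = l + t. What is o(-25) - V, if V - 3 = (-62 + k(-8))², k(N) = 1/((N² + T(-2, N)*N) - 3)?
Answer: -4282044425/1113336 ≈ -3846.1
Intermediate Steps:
o(v) = -1/56
k(N) = 1/(-3 + N² + N*(-2 + N)) (k(N) = 1/((N² + (-2 + N)*N) - 3) = 1/((N² + N*(-2 + N)) - 3) = 1/(-3 + N² + N*(-2 + N)))
V = 76464724/19881 (V = 3 + (-62 + 1/(-3 + (-8)² - 8*(-2 - 8)))² = 3 + (-62 + 1/(-3 + 64 - 8*(-10)))² = 3 + (-62 + 1/(-3 + 64 + 80))² = 3 + (-62 + 1/141)² = 3 + (-8741/141)² = 3 + 76405081/19881 = 76464724/19881 ≈ 3846.1)
o(-25) - V = -1/56 - 1*76464724/19881 = -1/56 - 76464724/19881 = -4282044425/1113336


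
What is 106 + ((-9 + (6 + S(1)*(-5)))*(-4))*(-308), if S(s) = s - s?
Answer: -3590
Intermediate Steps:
S(s) = 0
106 + ((-9 + (6 + S(1)*(-5)))*(-4))*(-308) = 106 + ((-9 + (6 + 0*(-5)))*(-4))*(-308) = 106 + ((-9 + (6 + 0))*(-4))*(-308) = 106 + ((-9 + 6)*(-4))*(-308) = 106 - 3*(-4)*(-308) = 106 + 12*(-308) = 106 - 3696 = -3590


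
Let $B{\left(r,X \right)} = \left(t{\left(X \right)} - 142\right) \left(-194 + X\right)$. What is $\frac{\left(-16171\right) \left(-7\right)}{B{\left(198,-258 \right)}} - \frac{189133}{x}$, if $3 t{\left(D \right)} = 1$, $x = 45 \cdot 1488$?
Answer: $- \frac{679671797}{643150800} \approx -1.0568$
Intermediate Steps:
$x = 66960$
$t{\left(D \right)} = \frac{1}{3}$ ($t{\left(D \right)} = \frac{1}{3} \cdot 1 = \frac{1}{3}$)
$B{\left(r,X \right)} = \frac{82450}{3} - \frac{425 X}{3}$ ($B{\left(r,X \right)} = \left(\frac{1}{3} - 142\right) \left(-194 + X\right) = - \frac{425 \left(-194 + X\right)}{3} = \frac{82450}{3} - \frac{425 X}{3}$)
$\frac{\left(-16171\right) \left(-7\right)}{B{\left(198,-258 \right)}} - \frac{189133}{x} = \frac{\left(-16171\right) \left(-7\right)}{\frac{82450}{3} - -36550} - \frac{189133}{66960} = \frac{113197}{\frac{82450}{3} + 36550} - \frac{189133}{66960} = \frac{113197}{\frac{192100}{3}} - \frac{189133}{66960} = 113197 \cdot \frac{3}{192100} - \frac{189133}{66960} = \frac{339591}{192100} - \frac{189133}{66960} = - \frac{679671797}{643150800}$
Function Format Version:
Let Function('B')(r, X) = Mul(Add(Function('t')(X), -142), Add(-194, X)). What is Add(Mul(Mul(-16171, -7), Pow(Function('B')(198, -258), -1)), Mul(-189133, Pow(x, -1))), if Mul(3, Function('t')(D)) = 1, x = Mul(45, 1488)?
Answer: Rational(-679671797, 643150800) ≈ -1.0568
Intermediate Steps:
x = 66960
Function('t')(D) = Rational(1, 3) (Function('t')(D) = Mul(Rational(1, 3), 1) = Rational(1, 3))
Function('B')(r, X) = Add(Rational(82450, 3), Mul(Rational(-425, 3), X)) (Function('B')(r, X) = Mul(Add(Rational(1, 3), -142), Add(-194, X)) = Mul(Rational(-425, 3), Add(-194, X)) = Add(Rational(82450, 3), Mul(Rational(-425, 3), X)))
Add(Mul(Mul(-16171, -7), Pow(Function('B')(198, -258), -1)), Mul(-189133, Pow(x, -1))) = Add(Mul(Mul(-16171, -7), Pow(Add(Rational(82450, 3), Mul(Rational(-425, 3), -258)), -1)), Mul(-189133, Pow(66960, -1))) = Add(Mul(113197, Pow(Add(Rational(82450, 3), 36550), -1)), Mul(-189133, Rational(1, 66960))) = Add(Mul(113197, Pow(Rational(192100, 3), -1)), Rational(-189133, 66960)) = Add(Mul(113197, Rational(3, 192100)), Rational(-189133, 66960)) = Add(Rational(339591, 192100), Rational(-189133, 66960)) = Rational(-679671797, 643150800)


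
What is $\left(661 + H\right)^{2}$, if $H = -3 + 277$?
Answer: $874225$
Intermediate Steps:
$H = 274$
$\left(661 + H\right)^{2} = \left(661 + 274\right)^{2} = 935^{2} = 874225$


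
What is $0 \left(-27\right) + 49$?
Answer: $49$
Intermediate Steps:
$0 \left(-27\right) + 49 = 0 + 49 = 49$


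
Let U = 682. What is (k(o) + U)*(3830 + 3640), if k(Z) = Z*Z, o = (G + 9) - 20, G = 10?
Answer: 5102010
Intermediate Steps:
o = -1 (o = (10 + 9) - 20 = 19 - 20 = -1)
k(Z) = Z²
(k(o) + U)*(3830 + 3640) = ((-1)² + 682)*(3830 + 3640) = (1 + 682)*7470 = 683*7470 = 5102010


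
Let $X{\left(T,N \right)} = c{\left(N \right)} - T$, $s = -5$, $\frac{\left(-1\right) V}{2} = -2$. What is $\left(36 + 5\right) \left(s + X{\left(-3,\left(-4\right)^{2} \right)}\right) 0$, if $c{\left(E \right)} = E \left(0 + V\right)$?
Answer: $0$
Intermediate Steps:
$V = 4$ ($V = \left(-2\right) \left(-2\right) = 4$)
$c{\left(E \right)} = 4 E$ ($c{\left(E \right)} = E \left(0 + 4\right) = E 4 = 4 E$)
$X{\left(T,N \right)} = - T + 4 N$ ($X{\left(T,N \right)} = 4 N - T = - T + 4 N$)
$\left(36 + 5\right) \left(s + X{\left(-3,\left(-4\right)^{2} \right)}\right) 0 = \left(36 + 5\right) \left(-5 - \left(-3 - 4 \left(-4\right)^{2}\right)\right) 0 = 41 \left(-5 + \left(3 + 4 \cdot 16\right)\right) 0 = 41 \left(-5 + \left(3 + 64\right)\right) 0 = 41 \left(-5 + 67\right) 0 = 41 \cdot 62 \cdot 0 = 41 \cdot 0 = 0$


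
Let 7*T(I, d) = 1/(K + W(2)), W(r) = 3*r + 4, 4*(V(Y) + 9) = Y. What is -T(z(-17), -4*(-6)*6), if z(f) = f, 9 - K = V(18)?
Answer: -2/329 ≈ -0.0060790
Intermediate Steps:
V(Y) = -9 + Y/4
K = 27/2 (K = 9 - (-9 + (¼)*18) = 9 - (-9 + 9/2) = 9 - 1*(-9/2) = 9 + 9/2 = 27/2 ≈ 13.500)
W(r) = 4 + 3*r
T(I, d) = 2/329 (T(I, d) = 1/(7*(27/2 + (4 + 3*2))) = 1/(7*(27/2 + (4 + 6))) = 1/(7*(27/2 + 10)) = 1/(7*(47/2)) = (⅐)*(2/47) = 2/329)
-T(z(-17), -4*(-6)*6) = -1*2/329 = -2/329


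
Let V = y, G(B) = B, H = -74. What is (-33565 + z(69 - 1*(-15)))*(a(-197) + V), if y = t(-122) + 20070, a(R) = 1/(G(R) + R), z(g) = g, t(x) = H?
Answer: -263777480463/394 ≈ -6.6949e+8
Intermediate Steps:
t(x) = -74
a(R) = 1/(2*R) (a(R) = 1/(R + R) = 1/(2*R))
y = 19996 (y = -74 + 20070 = 19996)
V = 19996
(-33565 + z(69 - 1*(-15)))*(a(-197) + V) = (-33565 + (69 - 1*(-15)))*((½)/(-197) + 19996) = (-33565 + (69 + 15))*((½)*(-1/197) + 19996) = (-33565 + 84)*(-1/394 + 19996) = -33481*7878423/394 = -263777480463/394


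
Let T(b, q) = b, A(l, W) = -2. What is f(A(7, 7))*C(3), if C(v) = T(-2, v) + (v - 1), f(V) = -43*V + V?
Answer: 0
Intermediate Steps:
f(V) = -42*V
C(v) = -3 + v (C(v) = -2 + (v - 1) = -2 + (-1 + v) = -3 + v)
f(A(7, 7))*C(3) = (-42*(-2))*(-3 + 3) = 84*0 = 0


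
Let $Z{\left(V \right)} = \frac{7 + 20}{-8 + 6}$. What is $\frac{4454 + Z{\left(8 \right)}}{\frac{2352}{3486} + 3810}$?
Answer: $\frac{737123}{632572} \approx 1.1653$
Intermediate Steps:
$Z{\left(V \right)} = - \frac{27}{2}$ ($Z{\left(V \right)} = \frac{27}{-2} = 27 \left(- \frac{1}{2}\right) = - \frac{27}{2}$)
$\frac{4454 + Z{\left(8 \right)}}{\frac{2352}{3486} + 3810} = \frac{4454 - \frac{27}{2}}{\frac{2352}{3486} + 3810} = \frac{8881}{2 \left(2352 \cdot \frac{1}{3486} + 3810\right)} = \frac{8881}{2 \left(\frac{56}{83} + 3810\right)} = \frac{8881}{2 \cdot \frac{316286}{83}} = \frac{8881}{2} \cdot \frac{83}{316286} = \frac{737123}{632572}$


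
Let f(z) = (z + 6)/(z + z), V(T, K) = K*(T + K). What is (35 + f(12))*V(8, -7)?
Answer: -1001/4 ≈ -250.25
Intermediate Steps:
V(T, K) = K*(K + T)
f(z) = (6 + z)/(2*z) (f(z) = (6 + z)/((2*z)) = (6 + z)*(1/(2*z)) = (6 + z)/(2*z))
(35 + f(12))*V(8, -7) = (35 + (½)*(6 + 12)/12)*(-7*(-7 + 8)) = (35 + (½)*(1/12)*18)*(-7*1) = (35 + ¾)*(-7) = (143/4)*(-7) = -1001/4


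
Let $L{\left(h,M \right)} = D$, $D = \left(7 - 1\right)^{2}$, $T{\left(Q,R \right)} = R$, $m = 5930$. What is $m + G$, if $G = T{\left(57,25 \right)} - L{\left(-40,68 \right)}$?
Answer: $5919$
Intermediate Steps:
$D = 36$ ($D = 6^{2} = 36$)
$L{\left(h,M \right)} = 36$
$G = -11$ ($G = 25 - 36 = -11$)
$m + G = 5930 - 11 = 5919$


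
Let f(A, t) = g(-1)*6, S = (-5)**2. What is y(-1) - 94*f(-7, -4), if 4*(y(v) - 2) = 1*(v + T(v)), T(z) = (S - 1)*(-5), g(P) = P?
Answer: 2143/4 ≈ 535.75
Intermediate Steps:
S = 25
f(A, t) = -6 (f(A, t) = -1*6 = -6)
T(z) = -120 (T(z) = (25 - 1)*(-5) = 24*(-5) = -120)
y(v) = -28 + v/4 (y(v) = 2 + (1*(v - 120))/4 = 2 + (1*(-120 + v))/4 = 2 + (-120 + v)/4 = 2 + (-30 + v/4) = -28 + v/4)
y(-1) - 94*f(-7, -4) = (-28 + (1/4)*(-1)) - 94*(-6) = (-28 - 1/4) + 564 = -113/4 + 564 = 2143/4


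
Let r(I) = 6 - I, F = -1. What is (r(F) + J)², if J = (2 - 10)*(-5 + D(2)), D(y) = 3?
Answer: 529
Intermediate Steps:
J = 16 (J = (2 - 10)*(-5 + 3) = -8*(-2) = 16)
(r(F) + J)² = ((6 - 1*(-1)) + 16)² = ((6 + 1) + 16)² = (7 + 16)² = 23² = 529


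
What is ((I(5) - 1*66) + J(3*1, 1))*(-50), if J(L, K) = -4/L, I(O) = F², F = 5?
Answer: 6350/3 ≈ 2116.7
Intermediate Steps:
I(O) = 25 (I(O) = 5² = 25)
((I(5) - 1*66) + J(3*1, 1))*(-50) = ((25 - 1*66) - 4/(3*1))*(-50) = ((25 - 66) - 4/3)*(-50) = (-41 - 4*⅓)*(-50) = (-41 - 4/3)*(-50) = -127/3*(-50) = 6350/3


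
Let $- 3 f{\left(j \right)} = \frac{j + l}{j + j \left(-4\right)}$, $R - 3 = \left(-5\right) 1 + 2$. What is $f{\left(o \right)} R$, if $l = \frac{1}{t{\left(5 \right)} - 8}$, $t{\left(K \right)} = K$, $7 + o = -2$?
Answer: $0$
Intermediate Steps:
$o = -9$ ($o = -7 - 2 = -9$)
$l = - \frac{1}{3}$ ($l = \frac{1}{5 - 8} = \frac{1}{-3} = - \frac{1}{3} \approx -0.33333$)
$R = 0$ ($R = 3 + \left(\left(-5\right) 1 + 2\right) = 3 + \left(-5 + 2\right) = 3 - 3 = 0$)
$f{\left(j \right)} = \frac{- \frac{1}{3} + j}{9 j}$ ($f{\left(j \right)} = - \frac{\left(j - \frac{1}{3}\right) \frac{1}{j + j \left(-4\right)}}{3} = - \frac{\left(- \frac{1}{3} + j\right) \frac{1}{j - 4 j}}{3} = - \frac{\left(- \frac{1}{3} + j\right) \frac{1}{\left(-3\right) j}}{3} = - \frac{\left(- \frac{1}{3} + j\right) \left(- \frac{1}{3 j}\right)}{3} = - \frac{\left(- \frac{1}{3}\right) \frac{1}{j} \left(- \frac{1}{3} + j\right)}{3} = \frac{- \frac{1}{3} + j}{9 j}$)
$f{\left(o \right)} R = \frac{-1 + 3 \left(-9\right)}{27 \left(-9\right)} 0 = \frac{1}{27} \left(- \frac{1}{9}\right) \left(-1 - 27\right) 0 = \frac{1}{27} \left(- \frac{1}{9}\right) \left(-28\right) 0 = \frac{28}{243} \cdot 0 = 0$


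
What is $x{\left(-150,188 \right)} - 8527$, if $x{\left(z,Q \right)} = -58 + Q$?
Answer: $-8397$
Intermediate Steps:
$x{\left(-150,188 \right)} - 8527 = \left(-58 + 188\right) - 8527 = 130 - 8527 = -8397$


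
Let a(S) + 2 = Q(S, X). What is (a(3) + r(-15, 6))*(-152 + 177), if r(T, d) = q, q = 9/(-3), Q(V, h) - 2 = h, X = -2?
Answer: -125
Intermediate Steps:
Q(V, h) = 2 + h
q = -3 (q = 9*(-⅓) = -3)
a(S) = -2 (a(S) = -2 + (2 - 2) = -2 + 0 = -2)
r(T, d) = -3
(a(3) + r(-15, 6))*(-152 + 177) = (-2 - 3)*(-152 + 177) = -5*25 = -125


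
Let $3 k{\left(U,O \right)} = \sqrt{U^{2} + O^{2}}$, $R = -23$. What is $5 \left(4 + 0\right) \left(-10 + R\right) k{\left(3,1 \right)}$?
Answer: $- 220 \sqrt{10} \approx -695.7$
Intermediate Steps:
$k{\left(U,O \right)} = \frac{\sqrt{O^{2} + U^{2}}}{3}$ ($k{\left(U,O \right)} = \frac{\sqrt{U^{2} + O^{2}}}{3} = \frac{\sqrt{O^{2} + U^{2}}}{3}$)
$5 \left(4 + 0\right) \left(-10 + R\right) k{\left(3,1 \right)} = 5 \left(4 + 0\right) \left(-10 - 23\right) \frac{\sqrt{1^{2} + 3^{2}}}{3} = 5 \cdot 4 \left(-33\right) \frac{\sqrt{1 + 9}}{3} = 20 \left(-33\right) \frac{\sqrt{10}}{3} = - 660 \frac{\sqrt{10}}{3} = - 220 \sqrt{10}$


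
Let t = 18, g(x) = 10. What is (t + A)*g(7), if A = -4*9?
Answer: -180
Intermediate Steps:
A = -36
(t + A)*g(7) = (18 - 36)*10 = -18*10 = -180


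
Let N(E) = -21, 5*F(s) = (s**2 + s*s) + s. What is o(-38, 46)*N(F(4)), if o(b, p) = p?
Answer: -966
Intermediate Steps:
F(s) = s/5 + 2*s**2/5 (F(s) = ((s**2 + s*s) + s)/5 = ((s**2 + s**2) + s)/5 = (2*s**2 + s)/5 = (s + 2*s**2)/5 = s/5 + 2*s**2/5)
o(-38, 46)*N(F(4)) = 46*(-21) = -966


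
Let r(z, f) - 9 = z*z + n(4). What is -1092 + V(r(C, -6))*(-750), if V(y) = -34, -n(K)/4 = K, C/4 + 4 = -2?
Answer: 24408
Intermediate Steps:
C = -24 (C = -16 + 4*(-2) = -16 - 8 = -24)
n(K) = -4*K
r(z, f) = -7 + z² (r(z, f) = 9 + (z*z - 4*4) = 9 + (z² - 16) = 9 + (-16 + z²) = -7 + z²)
-1092 + V(r(C, -6))*(-750) = -1092 - 34*(-750) = -1092 + 25500 = 24408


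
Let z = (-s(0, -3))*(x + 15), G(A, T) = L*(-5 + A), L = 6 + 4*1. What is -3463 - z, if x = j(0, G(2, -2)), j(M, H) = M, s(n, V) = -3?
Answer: -3508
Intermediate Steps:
L = 10 (L = 6 + 4 = 10)
G(A, T) = -50 + 10*A (G(A, T) = 10*(-5 + A) = -50 + 10*A)
x = 0
z = 45 (z = (-1*(-3))*(0 + 15) = 3*15 = 45)
-3463 - z = -3463 - 1*45 = -3463 - 45 = -3508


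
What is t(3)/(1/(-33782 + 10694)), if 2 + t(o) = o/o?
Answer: 23088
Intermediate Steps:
t(o) = -1 (t(o) = -2 + o/o = -2 + 1 = -1)
t(3)/(1/(-33782 + 10694)) = -1/(1/(-33782 + 10694)) = -1/(1/(-23088)) = -1/(-1/23088) = -1*(-23088) = 23088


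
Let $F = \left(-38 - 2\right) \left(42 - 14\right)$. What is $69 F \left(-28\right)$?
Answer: $2163840$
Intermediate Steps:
$F = -1120$ ($F = \left(-40\right) 28 = -1120$)
$69 F \left(-28\right) = 69 \left(-1120\right) \left(-28\right) = \left(-77280\right) \left(-28\right) = 2163840$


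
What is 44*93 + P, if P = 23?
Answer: 4115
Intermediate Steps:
44*93 + P = 44*93 + 23 = 4092 + 23 = 4115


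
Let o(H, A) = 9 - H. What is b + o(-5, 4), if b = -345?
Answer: -331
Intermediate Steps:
b + o(-5, 4) = -345 + (9 - 1*(-5)) = -345 + (9 + 5) = -345 + 14 = -331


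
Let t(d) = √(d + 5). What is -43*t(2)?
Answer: -43*√7 ≈ -113.77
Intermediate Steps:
t(d) = √(5 + d)
-43*t(2) = -43*√(5 + 2) = -43*√7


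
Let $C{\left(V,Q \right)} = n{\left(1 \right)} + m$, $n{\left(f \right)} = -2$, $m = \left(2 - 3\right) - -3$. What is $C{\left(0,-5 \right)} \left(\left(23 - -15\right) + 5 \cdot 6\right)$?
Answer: $0$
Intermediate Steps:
$m = 2$ ($m = \left(2 - 3\right) + 3 = -1 + 3 = 2$)
$C{\left(V,Q \right)} = 0$ ($C{\left(V,Q \right)} = -2 + 2 = 0$)
$C{\left(0,-5 \right)} \left(\left(23 - -15\right) + 5 \cdot 6\right) = 0 \left(\left(23 - -15\right) + 5 \cdot 6\right) = 0 \left(\left(23 + 15\right) + 30\right) = 0 \left(38 + 30\right) = 0 \cdot 68 = 0$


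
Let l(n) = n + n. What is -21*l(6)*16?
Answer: -4032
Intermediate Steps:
l(n) = 2*n
-21*l(6)*16 = -42*6*16 = -21*12*16 = -252*16 = -4032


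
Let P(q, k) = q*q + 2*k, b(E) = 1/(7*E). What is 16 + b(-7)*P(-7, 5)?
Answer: 725/49 ≈ 14.796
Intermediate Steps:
b(E) = 1/(7*E)
P(q, k) = q² + 2*k
16 + b(-7)*P(-7, 5) = 16 + ((⅐)/(-7))*((-7)² + 2*5) = 16 + ((⅐)*(-⅐))*(49 + 10) = 16 - 1/49*59 = 16 - 59/49 = 725/49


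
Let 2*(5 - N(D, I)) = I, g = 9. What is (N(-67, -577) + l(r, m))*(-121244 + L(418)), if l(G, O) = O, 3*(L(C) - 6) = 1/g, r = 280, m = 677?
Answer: -2117905975/18 ≈ -1.1766e+8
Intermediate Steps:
N(D, I) = 5 - I/2
L(C) = 163/27 (L(C) = 6 + (⅓)/9 = 6 + (⅓)*(⅑) = 6 + 1/27 = 163/27)
(N(-67, -577) + l(r, m))*(-121244 + L(418)) = ((5 - ½*(-577)) + 677)*(-121244 + 163/27) = ((5 + 577/2) + 677)*(-3273425/27) = (587/2 + 677)*(-3273425/27) = (1941/2)*(-3273425/27) = -2117905975/18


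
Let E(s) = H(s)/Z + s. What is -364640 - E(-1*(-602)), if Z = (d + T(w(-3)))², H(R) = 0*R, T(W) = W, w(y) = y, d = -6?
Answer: -365242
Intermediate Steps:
H(R) = 0
Z = 81 (Z = (-6 - 3)² = (-9)² = 81)
E(s) = s (E(s) = 0/81 + s = 0*(1/81) + s = 0 + s = s)
-364640 - E(-1*(-602)) = -364640 - (-1)*(-602) = -364640 - 1*602 = -364640 - 602 = -365242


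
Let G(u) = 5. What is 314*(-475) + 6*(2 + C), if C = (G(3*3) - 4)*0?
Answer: -149138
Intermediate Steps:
C = 0 (C = (5 - 4)*0 = 1*0 = 0)
314*(-475) + 6*(2 + C) = 314*(-475) + 6*(2 + 0) = -149150 + 6*2 = -149150 + 12 = -149138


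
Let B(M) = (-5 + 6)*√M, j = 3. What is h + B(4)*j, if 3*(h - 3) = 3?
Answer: 10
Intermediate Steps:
h = 4 (h = 3 + (⅓)*3 = 3 + 1 = 4)
B(M) = √M (B(M) = 1*√M = √M)
h + B(4)*j = 4 + √4*3 = 4 + 2*3 = 4 + 6 = 10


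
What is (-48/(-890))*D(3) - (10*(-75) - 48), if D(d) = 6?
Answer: 355254/445 ≈ 798.32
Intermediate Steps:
(-48/(-890))*D(3) - (10*(-75) - 48) = -48/(-890)*6 - (10*(-75) - 48) = -48*(-1/890)*6 - (-750 - 48) = (24/445)*6 - 1*(-798) = 144/445 + 798 = 355254/445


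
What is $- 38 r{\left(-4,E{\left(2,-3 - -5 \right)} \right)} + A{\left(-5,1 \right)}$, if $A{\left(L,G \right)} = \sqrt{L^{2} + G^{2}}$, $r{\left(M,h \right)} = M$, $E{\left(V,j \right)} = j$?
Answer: $152 + \sqrt{26} \approx 157.1$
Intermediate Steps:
$A{\left(L,G \right)} = \sqrt{G^{2} + L^{2}}$
$- 38 r{\left(-4,E{\left(2,-3 - -5 \right)} \right)} + A{\left(-5,1 \right)} = \left(-38\right) \left(-4\right) + \sqrt{1^{2} + \left(-5\right)^{2}} = 152 + \sqrt{1 + 25} = 152 + \sqrt{26}$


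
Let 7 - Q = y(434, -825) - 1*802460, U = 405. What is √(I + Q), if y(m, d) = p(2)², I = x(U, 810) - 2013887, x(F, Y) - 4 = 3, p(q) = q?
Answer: I*√1211417 ≈ 1100.6*I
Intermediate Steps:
x(F, Y) = 7 (x(F, Y) = 4 + 3 = 7)
I = -2013880 (I = 7 - 2013887 = -2013880)
y(m, d) = 4 (y(m, d) = 2² = 4)
Q = 802463 (Q = 7 - (4 - 1*802460) = 7 - (4 - 802460) = 7 - 1*(-802456) = 7 + 802456 = 802463)
√(I + Q) = √(-2013880 + 802463) = √(-1211417) = I*√1211417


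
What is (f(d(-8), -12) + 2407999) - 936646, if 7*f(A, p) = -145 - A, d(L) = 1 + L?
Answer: 10299333/7 ≈ 1.4713e+6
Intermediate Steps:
f(A, p) = -145/7 - A/7 (f(A, p) = (-145 - A)/7 = -145/7 - A/7)
(f(d(-8), -12) + 2407999) - 936646 = ((-145/7 - (1 - 8)/7) + 2407999) - 936646 = ((-145/7 - ⅐*(-7)) + 2407999) - 936646 = ((-145/7 + 1) + 2407999) - 936646 = (-138/7 + 2407999) - 936646 = 16855855/7 - 936646 = 10299333/7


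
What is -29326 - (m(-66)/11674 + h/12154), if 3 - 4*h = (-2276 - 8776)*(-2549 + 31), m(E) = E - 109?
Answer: -8159443971171/283771592 ≈ -28754.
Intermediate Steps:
m(E) = -109 + E
h = -27828933/4 (h = ¾ - (-2276 - 8776)*(-2549 + 31)/4 = ¾ - (-2763)*(-2518) = ¾ - ¼*27828936 = ¾ - 6957234 = -27828933/4 ≈ -6.9572e+6)
-29326 - (m(-66)/11674 + h/12154) = -29326 - ((-109 - 66)/11674 - 27828933/4/12154) = -29326 - (-175*1/11674 - 27828933/4*1/12154) = -29326 - (-175/11674 - 27828933/48616) = -29326 - 1*(-162441735821/283771592) = -29326 + 162441735821/283771592 = -8159443971171/283771592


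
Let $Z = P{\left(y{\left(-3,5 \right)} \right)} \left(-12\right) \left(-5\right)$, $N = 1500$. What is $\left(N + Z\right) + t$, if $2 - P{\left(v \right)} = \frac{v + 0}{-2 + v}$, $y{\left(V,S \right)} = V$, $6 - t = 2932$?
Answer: $-1342$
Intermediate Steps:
$t = -2926$ ($t = 6 - 2932 = -2926$)
$P{\left(v \right)} = 2 - \frac{v}{-2 + v}$ ($P{\left(v \right)} = 2 - \frac{v + 0}{-2 + v} = 2 - \frac{v}{-2 + v}$)
$Z = 84$ ($Z = \frac{-4 - 3}{-2 - 3} \left(-12\right) \left(-5\right) = \frac{1}{-5} \left(-7\right) \left(-12\right) \left(-5\right) = \left(- \frac{1}{5}\right) \left(-7\right) \left(-12\right) \left(-5\right) = \frac{7}{5} \left(-12\right) \left(-5\right) = \left(- \frac{84}{5}\right) \left(-5\right) = 84$)
$\left(N + Z\right) + t = \left(1500 + 84\right) - 2926 = 1584 - 2926 = -1342$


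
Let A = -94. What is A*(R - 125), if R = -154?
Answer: 26226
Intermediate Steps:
A*(R - 125) = -94*(-154 - 125) = -94*(-279) = 26226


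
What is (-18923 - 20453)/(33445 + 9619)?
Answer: -4922/5383 ≈ -0.91436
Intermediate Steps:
(-18923 - 20453)/(33445 + 9619) = -39376/43064 = -39376*1/43064 = -4922/5383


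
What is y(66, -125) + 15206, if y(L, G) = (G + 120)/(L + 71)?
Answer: 2083217/137 ≈ 15206.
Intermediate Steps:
y(L, G) = (120 + G)/(71 + L)
y(66, -125) + 15206 = (120 - 125)/(71 + 66) + 15206 = -5/137 + 15206 = 2083217/137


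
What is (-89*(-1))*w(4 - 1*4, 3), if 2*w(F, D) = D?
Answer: 267/2 ≈ 133.50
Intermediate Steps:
w(F, D) = D/2
(-89*(-1))*w(4 - 1*4, 3) = (-89*(-1))*((½)*3) = 89*(3/2) = 267/2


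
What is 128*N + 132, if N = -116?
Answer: -14716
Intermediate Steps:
128*N + 132 = 128*(-116) + 132 = -14848 + 132 = -14716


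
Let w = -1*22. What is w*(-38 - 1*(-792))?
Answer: -16588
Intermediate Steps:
w = -22
w*(-38 - 1*(-792)) = -22*(-38 - 1*(-792)) = -22*(-38 + 792) = -22*754 = -16588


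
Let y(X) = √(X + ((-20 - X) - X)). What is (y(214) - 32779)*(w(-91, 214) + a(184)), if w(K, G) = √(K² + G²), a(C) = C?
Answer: -(184 + √54077)*(32779 - 3*I*√26) ≈ -1.3654e+7 + 6371.9*I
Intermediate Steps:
w(K, G) = √(G² + K²)
y(X) = √(-20 - X) (y(X) = √(X + (-20 - 2*X)) = √(-20 - X))
(y(214) - 32779)*(w(-91, 214) + a(184)) = (√(-20 - 1*214) - 32779)*(√(214² + (-91)²) + 184) = (√(-20 - 214) - 32779)*(√(45796 + 8281) + 184) = (√(-234) - 32779)*(√54077 + 184) = (3*I*√26 - 32779)*(184 + √54077) = (-32779 + 3*I*√26)*(184 + √54077)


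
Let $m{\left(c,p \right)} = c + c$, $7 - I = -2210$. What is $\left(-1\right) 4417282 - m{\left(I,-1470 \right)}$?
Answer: $-4421716$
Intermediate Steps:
$I = 2217$ ($I = 7 - -2210 = 7 + 2210 = 2217$)
$m{\left(c,p \right)} = 2 c$
$\left(-1\right) 4417282 - m{\left(I,-1470 \right)} = \left(-1\right) 4417282 - 2 \cdot 2217 = -4417282 - 4434 = -4421716$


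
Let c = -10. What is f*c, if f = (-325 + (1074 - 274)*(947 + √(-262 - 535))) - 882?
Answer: -7563930 - 8000*I*√797 ≈ -7.5639e+6 - 2.2585e+5*I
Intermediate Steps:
f = 756393 + 800*I*√797 (f = (-325 + 800*(947 + √(-797))) - 882 = (-325 + 800*(947 + I*√797)) - 882 = (-325 + (757600 + 800*I*√797)) - 882 = (757275 + 800*I*√797) - 882 = 756393 + 800*I*√797 ≈ 7.5639e+5 + 22585.0*I)
f*c = (756393 + 800*I*√797)*(-10) = -7563930 - 8000*I*√797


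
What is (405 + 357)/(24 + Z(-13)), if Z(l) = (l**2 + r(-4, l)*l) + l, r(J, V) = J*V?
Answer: -381/248 ≈ -1.5363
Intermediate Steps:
Z(l) = l - 3*l**2 (Z(l) = (l**2 + (-4*l)*l) + l = (l**2 - 4*l**2) + l = -3*l**2 + l = l - 3*l**2)
(405 + 357)/(24 + Z(-13)) = (405 + 357)/(24 - 13*(1 - 3*(-13))) = 762/(24 - 13*(1 + 39)) = 762/(24 - 13*40) = 762/(24 - 520) = 762/(-496) = 762*(-1/496) = -381/248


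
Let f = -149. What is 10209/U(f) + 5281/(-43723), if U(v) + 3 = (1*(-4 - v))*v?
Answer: -560479955/944766584 ≈ -0.59325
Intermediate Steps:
U(v) = -3 + v*(-4 - v) (U(v) = -3 + (1*(-4 - v))*v = -3 + (-4 - v)*v = -3 + v*(-4 - v))
10209/U(f) + 5281/(-43723) = 10209/(-3 - 1*(-149)² - 4*(-149)) + 5281/(-43723) = 10209/(-3 - 1*22201 + 596) + 5281*(-1/43723) = 10209/(-3 - 22201 + 596) - 5281/43723 = 10209/(-21608) - 5281/43723 = 10209*(-1/21608) - 5281/43723 = -10209/21608 - 5281/43723 = -560479955/944766584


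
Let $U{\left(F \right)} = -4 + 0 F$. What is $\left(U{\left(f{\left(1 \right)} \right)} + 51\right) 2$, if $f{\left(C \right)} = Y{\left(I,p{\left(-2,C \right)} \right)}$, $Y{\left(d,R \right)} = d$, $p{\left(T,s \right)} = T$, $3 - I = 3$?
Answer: $94$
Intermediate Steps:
$I = 0$ ($I = 3 - 3 = 0$)
$f{\left(C \right)} = 0$
$U{\left(F \right)} = -4$ ($U{\left(F \right)} = -4 + 0 = -4$)
$\left(U{\left(f{\left(1 \right)} \right)} + 51\right) 2 = \left(-4 + 51\right) 2 = 47 \cdot 2 = 94$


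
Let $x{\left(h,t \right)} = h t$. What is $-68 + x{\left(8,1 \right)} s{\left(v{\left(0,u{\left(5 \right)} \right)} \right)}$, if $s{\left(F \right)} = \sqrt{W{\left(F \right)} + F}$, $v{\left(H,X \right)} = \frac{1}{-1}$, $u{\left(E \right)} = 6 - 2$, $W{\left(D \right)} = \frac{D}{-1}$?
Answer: $-68$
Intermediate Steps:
$W{\left(D \right)} = - D$ ($W{\left(D \right)} = D \left(-1\right) = - D$)
$u{\left(E \right)} = 4$
$v{\left(H,X \right)} = -1$
$s{\left(F \right)} = 0$ ($s{\left(F \right)} = \sqrt{- F + F} = \sqrt{0} = 0$)
$-68 + x{\left(8,1 \right)} s{\left(v{\left(0,u{\left(5 \right)} \right)} \right)} = -68 + 8 \cdot 1 \cdot 0 = -68 + 8 \cdot 0 = -68 + 0 = -68$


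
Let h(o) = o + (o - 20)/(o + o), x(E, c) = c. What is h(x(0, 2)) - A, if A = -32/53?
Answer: -201/106 ≈ -1.8962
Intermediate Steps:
A = -32/53 (A = -32*1/53 = -32/53 ≈ -0.60377)
h(o) = o + (-20 + o)/(2*o) (h(o) = o + (-20 + o)/((2*o)) = o + (-20 + o)*(1/(2*o)) = o + (-20 + o)/(2*o))
h(x(0, 2)) - A = (½ + 2 - 10/2) - 1*(-32/53) = (½ + 2 - 10*½) + 32/53 = (½ + 2 - 5) + 32/53 = -5/2 + 32/53 = -201/106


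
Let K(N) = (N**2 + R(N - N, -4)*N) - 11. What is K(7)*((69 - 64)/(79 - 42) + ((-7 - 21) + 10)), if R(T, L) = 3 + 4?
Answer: -57507/37 ≈ -1554.2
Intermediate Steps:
R(T, L) = 7
K(N) = -11 + N**2 + 7*N (K(N) = (N**2 + 7*N) - 11 = -11 + N**2 + 7*N)
K(7)*((69 - 64)/(79 - 42) + ((-7 - 21) + 10)) = (-11 + 7**2 + 7*7)*((69 - 64)/(79 - 42) + ((-7 - 21) + 10)) = (-11 + 49 + 49)*(5/37 + (-28 + 10)) = 87*(5*(1/37) - 18) = 87*(5/37 - 18) = 87*(-661/37) = -57507/37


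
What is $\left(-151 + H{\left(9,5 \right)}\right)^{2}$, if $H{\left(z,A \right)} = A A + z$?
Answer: $13689$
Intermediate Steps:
$H{\left(z,A \right)} = z + A^{2}$ ($H{\left(z,A \right)} = A^{2} + z = z + A^{2}$)
$\left(-151 + H{\left(9,5 \right)}\right)^{2} = \left(-151 + \left(9 + 5^{2}\right)\right)^{2} = \left(-151 + \left(9 + 25\right)\right)^{2} = \left(-151 + 34\right)^{2} = \left(-117\right)^{2} = 13689$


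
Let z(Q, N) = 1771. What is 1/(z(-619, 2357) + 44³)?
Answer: 1/86955 ≈ 1.1500e-5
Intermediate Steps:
1/(z(-619, 2357) + 44³) = 1/(1771 + 44³) = 1/(1771 + 85184) = 1/86955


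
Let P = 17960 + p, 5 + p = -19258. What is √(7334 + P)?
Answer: √6031 ≈ 77.660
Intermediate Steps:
p = -19263 (p = -5 - 19258 = -19263)
P = -1303 (P = 17960 - 19263 = -1303)
√(7334 + P) = √(7334 - 1303) = √6031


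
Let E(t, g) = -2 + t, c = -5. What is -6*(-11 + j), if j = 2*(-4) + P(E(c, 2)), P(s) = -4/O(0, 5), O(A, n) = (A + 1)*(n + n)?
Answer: 582/5 ≈ 116.40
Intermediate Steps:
O(A, n) = 2*n*(1 + A) (O(A, n) = (1 + A)*(2*n) = 2*n*(1 + A))
P(s) = -2/5 (P(s) = -4*1/(10*(1 + 0)) = -4/(2*5*1) = -4/10 = -4*1/10 = -2/5)
j = -42/5 (j = 2*(-4) - 2/5 = -8 - 2/5 = -42/5 ≈ -8.4000)
-6*(-11 + j) = -6*(-11 - 42/5) = -6*(-97/5) = 582/5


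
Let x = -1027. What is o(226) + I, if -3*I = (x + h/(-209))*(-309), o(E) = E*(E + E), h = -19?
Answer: -39816/11 ≈ -3619.6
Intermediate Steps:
o(E) = 2*E**2 (o(E) = E*(2*E) = 2*E**2)
I = -1163488/11 (I = -(-1027 - 19/(-209))*(-309)/3 = -(-1027 - 19*(-1/209))*(-309)/3 = -(-1027 + 1/11)*(-309)/3 = -(-11296)*(-309)/33 = -1/3*3490464/11 = -1163488/11 ≈ -1.0577e+5)
o(226) + I = 2*226**2 - 1163488/11 = 2*51076 - 1163488/11 = 102152 - 1163488/11 = -39816/11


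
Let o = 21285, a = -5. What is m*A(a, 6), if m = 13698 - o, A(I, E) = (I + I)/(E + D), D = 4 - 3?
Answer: 75870/7 ≈ 10839.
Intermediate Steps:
D = 1
A(I, E) = 2*I/(1 + E) (A(I, E) = (I + I)/(E + 1) = (2*I)/(1 + E) = 2*I/(1 + E))
m = -7587 (m = 13698 - 1*21285 = 13698 - 21285 = -7587)
m*A(a, 6) = -15174*(-5)/(1 + 6) = -15174*(-5)/7 = -7587*(-10/7) = 75870/7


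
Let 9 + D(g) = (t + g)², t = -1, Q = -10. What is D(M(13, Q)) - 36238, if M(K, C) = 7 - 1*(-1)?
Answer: -36198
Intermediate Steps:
M(K, C) = 8 (M(K, C) = 7 + 1 = 8)
D(g) = -9 + (-1 + g)²
D(M(13, Q)) - 36238 = (-9 + (-1 + 8)²) - 36238 = (-9 + 7²) - 36238 = (-9 + 49) - 36238 = 40 - 36238 = -36198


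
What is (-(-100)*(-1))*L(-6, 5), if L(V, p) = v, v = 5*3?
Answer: -1500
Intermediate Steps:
v = 15
L(V, p) = 15
(-(-100)*(-1))*L(-6, 5) = -(-100)*(-1)*15 = -20*5*15 = -100*15 = -1500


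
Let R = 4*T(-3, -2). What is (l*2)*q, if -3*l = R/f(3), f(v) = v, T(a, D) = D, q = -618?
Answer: -3296/3 ≈ -1098.7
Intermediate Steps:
R = -8 (R = 4*(-2) = -8)
l = 8/9 (l = -(-8)/(3*3) = -⅓*(-8/3) = 8/9 ≈ 0.88889)
(l*2)*q = ((8/9)*2)*(-618) = (16/9)*(-618) = -3296/3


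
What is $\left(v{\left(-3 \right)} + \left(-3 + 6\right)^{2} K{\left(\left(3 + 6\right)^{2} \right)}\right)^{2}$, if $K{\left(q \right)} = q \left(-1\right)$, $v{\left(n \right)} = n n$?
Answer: $518400$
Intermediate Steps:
$v{\left(n \right)} = n^{2}$
$K{\left(q \right)} = - q$
$\left(v{\left(-3 \right)} + \left(-3 + 6\right)^{2} K{\left(\left(3 + 6\right)^{2} \right)}\right)^{2} = \left(\left(-3\right)^{2} + \left(-3 + 6\right)^{2} \left(- \left(3 + 6\right)^{2}\right)\right)^{2} = \left(9 + 3^{2} \left(- 9^{2}\right)\right)^{2} = \left(9 + 9 \left(\left(-1\right) 81\right)\right)^{2} = \left(9 + 9 \left(-81\right)\right)^{2} = \left(9 - 729\right)^{2} = \left(-720\right)^{2} = 518400$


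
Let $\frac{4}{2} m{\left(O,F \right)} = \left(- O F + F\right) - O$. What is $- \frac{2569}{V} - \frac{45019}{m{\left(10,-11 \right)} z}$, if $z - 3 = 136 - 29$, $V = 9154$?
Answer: $- \frac{424679181}{44808830} \approx -9.4776$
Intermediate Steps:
$m{\left(O,F \right)} = \frac{F}{2} - \frac{O}{2} - \frac{F O}{2}$ ($m{\left(O,F \right)} = \frac{\left(- O F + F\right) - O}{2} = \frac{\left(- F O + F\right) - O}{2} = \frac{\left(F - F O\right) - O}{2} = \frac{F - O - F O}{2} = \frac{F}{2} - \frac{O}{2} - \frac{F O}{2}$)
$z = 110$ ($z = 3 + \left(136 - 29\right) = 3 + 107 = 110$)
$- \frac{2569}{V} - \frac{45019}{m{\left(10,-11 \right)} z} = - \frac{2569}{9154} - \frac{45019}{\left(\frac{1}{2} \left(-11\right) - 5 - \left(- \frac{11}{2}\right) 10\right) 110} = \left(-2569\right) \frac{1}{9154} - \frac{45019}{\left(- \frac{11}{2} - 5 + 55\right) 110} = - \frac{2569}{9154} - \frac{45019}{\frac{89}{2} \cdot 110} = - \frac{2569}{9154} - \frac{45019}{4895} = - \frac{424679181}{44808830}$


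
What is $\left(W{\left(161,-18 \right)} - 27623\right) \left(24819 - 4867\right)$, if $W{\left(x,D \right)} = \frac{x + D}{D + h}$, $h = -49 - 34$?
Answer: $- \frac{55667396832}{101} \approx -5.5116 \cdot 10^{8}$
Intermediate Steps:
$h = -83$
$W{\left(x,D \right)} = \frac{D + x}{-83 + D}$ ($W{\left(x,D \right)} = \frac{x + D}{D - 83} = \frac{D + x}{-83 + D}$)
$\left(W{\left(161,-18 \right)} - 27623\right) \left(24819 - 4867\right) = \left(\frac{-18 + 161}{-83 - 18} - 27623\right) \left(24819 - 4867\right) = \left(\frac{1}{-101} \cdot 143 - 27623\right) 19952 = \left(\left(- \frac{1}{101}\right) 143 - 27623\right) 19952 = \left(- \frac{143}{101} - 27623\right) 19952 = \left(- \frac{2790066}{101}\right) 19952 = - \frac{55667396832}{101}$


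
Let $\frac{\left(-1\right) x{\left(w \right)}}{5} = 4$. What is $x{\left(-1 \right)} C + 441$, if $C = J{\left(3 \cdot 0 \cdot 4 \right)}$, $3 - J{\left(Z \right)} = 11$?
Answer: $601$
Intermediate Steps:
$J{\left(Z \right)} = -8$ ($J{\left(Z \right)} = 3 - 11 = -8$)
$C = -8$
$x{\left(w \right)} = -20$ ($x{\left(w \right)} = \left(-5\right) 4 = -20$)
$x{\left(-1 \right)} C + 441 = \left(-20\right) \left(-8\right) + 441 = 160 + 441 = 601$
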